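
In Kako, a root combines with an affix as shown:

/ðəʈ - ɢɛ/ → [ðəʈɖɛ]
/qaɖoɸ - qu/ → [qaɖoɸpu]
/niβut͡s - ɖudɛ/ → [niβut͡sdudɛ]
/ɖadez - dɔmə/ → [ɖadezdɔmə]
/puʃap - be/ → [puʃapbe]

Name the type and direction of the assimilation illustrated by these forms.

progressive place assimilation

Underlying /ɢ/ is realised as [ɖ] next to /ʈ/; /ʈ/ itself does not change.
The change uvular → retroflex matches the place of the preceding /ʈ/, identifying this as place assimilation.
Manner and voice are unchanged, so the assimilation is partial, not total.
Checking the remaining alternations: /q/ → [p] after /ɸ/ (uvular → bilabial, matching bilabial); /ɖ/ → [d] after /t͡s/ (retroflex → alveolar, matching alveolar) — only place changes, and always toward the preceding segment.
No alternation appears in [ɖadezdɔmə], [puʃapbe]: there the adjacent consonants already agree in place (/d/ and /z/ are both alveolar; /b/ and /p/ are both bilabial), so these forms are consistent with the same rule.
The trigger is the preceding segment, so the direction is progressive (perseverative).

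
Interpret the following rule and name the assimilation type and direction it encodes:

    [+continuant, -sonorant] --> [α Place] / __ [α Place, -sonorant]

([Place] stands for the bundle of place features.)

The rule copies the place features (abbreviated [Place]) from the environment onto the target, so the assimilating feature is place.
Since the environment is written after the underscore, the trigger follows the target; the direction is regressive.

regressive place assimilation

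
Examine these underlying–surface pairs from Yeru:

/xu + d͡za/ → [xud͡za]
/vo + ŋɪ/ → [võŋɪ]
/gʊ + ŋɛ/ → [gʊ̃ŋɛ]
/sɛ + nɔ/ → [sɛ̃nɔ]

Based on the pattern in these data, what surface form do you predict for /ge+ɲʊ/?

[gẽɲʊ]

The data show regressive nasality assimilation (vowel nasalisation): /o/ → [õ] before /ŋ/; /ʊ/ → [ʊ̃] before /ŋ/; /ɛ/ → [ɛ̃] before /n/ — a vowel is nasalised by an immediately following nasal consonant.
No change occurs in [xud͡za] because the vowel at the boundary is adjacent to an oral consonant, not a nasal (/u/ next to /d͡z/).
/e/ sits next to the nasal /ɲ/ and is therefore nasalised to [ẽ].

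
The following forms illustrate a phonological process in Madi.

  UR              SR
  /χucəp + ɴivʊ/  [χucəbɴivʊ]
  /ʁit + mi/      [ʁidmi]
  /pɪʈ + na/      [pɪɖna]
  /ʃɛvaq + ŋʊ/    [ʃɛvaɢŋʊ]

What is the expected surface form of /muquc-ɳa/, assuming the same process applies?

[muquɟɳa]

The data show regressive voicing assimilation: /p/ → [b] before /ɴ/; /t/ → [d] before /m/; /ʈ/ → [ɖ] before /n/; /q/ → [ɢ] before /ŋ/. In each pair only voicing changes, matching the following consonant, while place and manner stay constant.
The rule targets /c/ (voiceless palatal stop), which sits before the trigger /ɳ/ (voiced).
Changing only its voicing to voiced gives [ɟ] — the voiced palatal stop.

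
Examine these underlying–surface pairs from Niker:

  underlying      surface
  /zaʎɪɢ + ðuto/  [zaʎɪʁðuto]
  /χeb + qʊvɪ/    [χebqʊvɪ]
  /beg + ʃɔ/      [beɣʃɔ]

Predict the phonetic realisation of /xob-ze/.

The data show regressive manner assimilation: /ɢ/ → [ʁ] before /ð/; /g/ → [ɣ] before /ʃ/. In each pair only manner changes, matching the following consonant, while place and voice stay constant.
Nothing changes in [χebqʊvɪ]: there the adjacent consonants already agree in manner (/b/ and /q/ are both stops), so this form is consistent with the same rule.
/b/ is a voiced bilabial stop. The following trigger /z/ is a fricative, so /b/ must become a fricative as well.
A voiced bilabial fricative is [β], so the surface segment is [β].

[xoβze]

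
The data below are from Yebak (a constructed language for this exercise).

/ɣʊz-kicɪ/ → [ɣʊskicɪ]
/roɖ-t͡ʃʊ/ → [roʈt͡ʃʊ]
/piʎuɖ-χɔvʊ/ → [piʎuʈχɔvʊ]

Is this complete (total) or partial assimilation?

partial assimilation

Underlying /z/ is realised as [s] next to /k/; /k/ itself does not change.
/z/ is voiced while /k/ is voiceless; the output [s] is voiceless, matching the trigger — so the feature that spreads is voicing.
Place and manner are unchanged, so the assimilation is partial, not total.
Checking the remaining alternations: /ɖ/ → [ʈ] before /t͡ʃ/ (voiced → voiceless, matching voiceless); /ɖ/ → [ʈ] before /χ/ (voiced → voiceless, matching voiceless) — only voicing changes, and always toward the following segment.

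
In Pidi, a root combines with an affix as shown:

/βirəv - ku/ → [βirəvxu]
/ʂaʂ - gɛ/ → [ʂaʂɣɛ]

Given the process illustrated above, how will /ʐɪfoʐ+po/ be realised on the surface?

The data show progressive manner assimilation: /k/ → [x] after /v/; /g/ → [ɣ] after /ʂ/. In each pair only manner changes, matching the preceding consonant, while place and voice stay constant.
/p/ is a voiceless bilabial stop. The preceding trigger /ʐ/ is a fricative, so /p/ must become a fricative as well.
A voiceless bilabial fricative is [ɸ], so the surface segment is [ɸ].

[ʐɪfoʐɸo]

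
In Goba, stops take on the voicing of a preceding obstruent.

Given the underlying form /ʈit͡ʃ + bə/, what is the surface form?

/b/ is a voiced bilabial stop. The preceding trigger /t͡ʃ/ is voiceless, so /b/ must become voiceless as well.
The voiceless bilabial stop is [p], so /b/ → [p].

[ʈit͡ʃpə]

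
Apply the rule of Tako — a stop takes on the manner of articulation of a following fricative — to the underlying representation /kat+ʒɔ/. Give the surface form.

[kasʒɔ]

/t/ is a voiceless alveolar stop. The following trigger /ʒ/ is a fricative, so /t/ must become a fricative as well.
The voiceless alveolar fricative is [s], so /t/ → [s].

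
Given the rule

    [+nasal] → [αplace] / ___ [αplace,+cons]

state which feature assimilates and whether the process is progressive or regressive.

The shared variable α links the value of the place features (abbreviated [place]) on the target to the same value on the neighbouring segment, so place is the feature that assimilates.
The conditioning segment sits to the right of the focus bar, meaning the trigger follows the segment that changes — regressive assimilation.

regressive place assimilation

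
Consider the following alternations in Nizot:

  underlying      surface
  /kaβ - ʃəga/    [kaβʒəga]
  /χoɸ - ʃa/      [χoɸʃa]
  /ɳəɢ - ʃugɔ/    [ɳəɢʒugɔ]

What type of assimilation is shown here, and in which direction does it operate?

progressive voicing assimilation

Underlying /ʃ/ is realised as [ʒ] next to /β/; /β/ itself does not change.
/ʃ/ is voiceless while /β/ is voiced; the output [ʒ] is voiced, matching the trigger — so the feature that spreads is voicing.
Place and manner are unchanged, so the assimilation is partial, not total.
The other alternating form patterns the same way: /ʃ/ → [ʒ] after /ɢ/ (voiceless → voiced, matching voiced) — only voicing changes, and always toward the preceding segment.
No alternation appears in [χoɸʃa]: there the adjacent consonants already agree in voicing (/ʃ/ and /ɸ/ are both voiceless), so this form is consistent with the same rule.
The trigger is the preceding segment, so the direction is progressive (perseverative).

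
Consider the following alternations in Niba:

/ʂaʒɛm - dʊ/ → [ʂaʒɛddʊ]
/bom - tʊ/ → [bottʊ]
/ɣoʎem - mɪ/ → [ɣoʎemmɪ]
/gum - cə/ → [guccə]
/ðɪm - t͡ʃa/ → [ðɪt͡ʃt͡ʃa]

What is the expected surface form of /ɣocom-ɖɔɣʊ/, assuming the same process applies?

[ɣocoɖɖɔɣʊ]

The data show regressive total assimilation (/m/ → [d] before /d/; /m/ → [t] before /t/; /m/ → [c] before /c/; /m/ → [t͡ʃ] before /t͡ʃ/): in every case the target segment becomes identical to its following neighbour, copying more than a single feature.
In [ɣoʎemmɪ] the two consonants at the boundary are already identical (/m/ + /m/), so the rule applies vacuously and nothing changes.
/m/ is the segment targeted by the rule; it sits immediately before /ɖ/, so it assimilates completely and surfaces as [ɖ].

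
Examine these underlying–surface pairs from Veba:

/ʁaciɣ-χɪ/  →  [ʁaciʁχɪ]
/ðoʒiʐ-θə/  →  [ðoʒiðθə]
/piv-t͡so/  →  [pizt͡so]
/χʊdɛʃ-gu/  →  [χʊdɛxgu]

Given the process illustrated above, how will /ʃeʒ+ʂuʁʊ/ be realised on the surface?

The data show regressive place assimilation: /ɣ/ → [ʁ] before /χ/; /ʐ/ → [ð] before /θ/; /v/ → [z] before /t͡s/; /ʃ/ → [x] before /g/. In each pair only place changes, matching the following consonant, while manner and voice stay constant.
The rule targets /ʒ/ (voiced postalveolar fricative), which sits before the trigger /ʂ/ (retroflex).
A voiced retroflex fricative is [ʐ], so the surface segment is [ʐ].

[ʃeʐʂuʁʊ]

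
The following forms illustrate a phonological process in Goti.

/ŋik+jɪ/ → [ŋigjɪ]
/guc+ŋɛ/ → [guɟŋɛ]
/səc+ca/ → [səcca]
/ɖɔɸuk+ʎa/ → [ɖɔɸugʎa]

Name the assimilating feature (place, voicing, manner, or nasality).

Underlying /k/ is realised as [g] next to /j/; /j/ itself does not change.
/k/ is voiceless while /j/ is voiced; the output [g] is voiced, matching the trigger — so the feature that spreads is voicing.
The other alternating forms pattern the same way: /c/ → [ɟ] before /ŋ/ (voiceless → voiced, matching voiced); /k/ → [g] before /ʎ/ (voiceless → voiced, matching voiced) — only voicing changes, and always toward the following segment.
No alternation appears in [səcca]: there the adjacent consonants already agree in voicing (/c/ and /c/ are both voiceless), so this form is consistent with the same rule.

voicing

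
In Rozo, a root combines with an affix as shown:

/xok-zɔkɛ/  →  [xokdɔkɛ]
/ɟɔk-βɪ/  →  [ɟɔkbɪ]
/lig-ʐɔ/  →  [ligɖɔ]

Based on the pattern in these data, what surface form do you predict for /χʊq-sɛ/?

[χʊqtɛ]

The data show progressive manner assimilation: /z/ → [d] after /k/; /β/ → [b] after /k/; /ʐ/ → [ɖ] after /g/. In each pair only manner changes, matching the preceding consonant, while place and voice stay constant.
The rule targets /s/ (voiceless alveolar fricative), which sits after the trigger /q/ (stop).
Changing only its manner to stop gives [t] — the voiceless alveolar stop.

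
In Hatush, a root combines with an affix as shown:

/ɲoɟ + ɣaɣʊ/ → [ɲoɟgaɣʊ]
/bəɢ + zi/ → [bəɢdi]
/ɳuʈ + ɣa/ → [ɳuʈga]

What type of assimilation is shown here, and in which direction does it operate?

Comparing underlying and surface forms, /ɣ/ → [g] is the alternation; the neighbouring /ɟ/ is constant.
The change fricative → stop matches the manner of the preceding /ɟ/, identifying this as manner assimilation.
Place and voice are unchanged, so the assimilation is partial, not total.
The other alternating forms pattern the same way: /z/ → [d] after /ɢ/ (fricative → stop, matching a stop); /ɣ/ → [g] after /ʈ/ (fricative → stop, matching a stop) — only manner changes, and always toward the preceding segment.
Since the segment that changes follows the conditioning segment, the assimilation is progressive.

progressive manner assimilation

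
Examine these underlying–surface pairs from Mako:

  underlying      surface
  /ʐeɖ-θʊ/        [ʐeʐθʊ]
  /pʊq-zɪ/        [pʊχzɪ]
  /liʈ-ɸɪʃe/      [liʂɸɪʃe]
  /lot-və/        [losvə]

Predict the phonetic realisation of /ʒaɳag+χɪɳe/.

The data show regressive manner assimilation: /ɖ/ → [ʐ] before /θ/; /q/ → [χ] before /z/; /ʈ/ → [ʂ] before /ɸ/; /t/ → [s] before /v/. In each pair only manner changes, matching the following consonant, while place and voice stay constant.
/g/ is a voiced velar stop. The following trigger /χ/ is a fricative, so /g/ must become a fricative as well.
A voiced velar fricative is [ɣ], so the surface segment is [ɣ].

[ʒaɳaɣχɪɳe]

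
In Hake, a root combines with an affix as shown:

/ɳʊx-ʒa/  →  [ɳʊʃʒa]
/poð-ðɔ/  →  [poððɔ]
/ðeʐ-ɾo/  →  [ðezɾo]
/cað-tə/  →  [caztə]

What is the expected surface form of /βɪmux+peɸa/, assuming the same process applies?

[βɪmuɸpeɸa]

The data show regressive place assimilation: /x/ → [ʃ] before /ʒ/; /ʐ/ → [z] before /ɾ/; /ð/ → [z] before /t/. In each pair only place changes, matching the following consonant, while manner and voice stay constant.
No alternation appears in [poððɔ]: there the adjacent consonants already agree in place (/ð/ and /ð/ are both dental), so this form is consistent with the same rule.
The rule targets /x/ (voiceless velar fricative), which sits before the trigger /p/ (bilabial).
Changing only its place to bilabial gives [ɸ] — the voiceless bilabial fricative.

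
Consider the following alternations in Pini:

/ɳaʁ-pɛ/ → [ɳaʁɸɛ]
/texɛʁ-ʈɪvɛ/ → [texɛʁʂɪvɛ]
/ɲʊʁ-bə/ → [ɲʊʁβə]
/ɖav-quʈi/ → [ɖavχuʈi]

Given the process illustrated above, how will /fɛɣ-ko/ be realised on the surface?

The data show progressive manner assimilation: /p/ → [ɸ] after /ʁ/; /ʈ/ → [ʂ] after /ʁ/; /b/ → [β] after /ʁ/; /q/ → [χ] after /v/. In each pair only manner changes, matching the preceding consonant, while place and voice stay constant.
/k/ is a voiceless velar stop. The preceding trigger /ɣ/ is a fricative, so /k/ must become a fricative as well.
The voiceless velar fricative is [x], so /k/ → [x].

[fɛɣxo]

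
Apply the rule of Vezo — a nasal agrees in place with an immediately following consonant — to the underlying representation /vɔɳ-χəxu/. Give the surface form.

The rule targets /ɳ/ (voiced retroflex nasal), which sits before the trigger /χ/ (uvular).
Changing only its place to uvular gives [ɴ] — the voiced uvular nasal.

[vɔɴχəxu]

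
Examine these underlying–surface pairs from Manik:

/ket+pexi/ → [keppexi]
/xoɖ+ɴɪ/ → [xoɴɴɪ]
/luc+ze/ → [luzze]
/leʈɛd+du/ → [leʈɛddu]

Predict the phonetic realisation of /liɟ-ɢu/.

[liɢɢu]

The data show regressive total assimilation (/t/ → [p] before /p/; /ɖ/ → [ɴ] before /ɴ/; /c/ → [z] before /z/): in every case the target segment becomes identical to its following neighbour, copying more than a single feature.
In [leʈɛddu] the two consonants at the boundary are already identical (/d/ + /d/), so the rule applies vacuously and nothing changes.
/ɟ/ is the segment targeted by the rule; it sits immediately before /ɢ/, so it assimilates completely and surfaces as [ɢ].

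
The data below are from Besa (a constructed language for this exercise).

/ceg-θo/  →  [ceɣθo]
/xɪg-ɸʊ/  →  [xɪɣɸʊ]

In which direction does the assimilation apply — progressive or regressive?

regressive

Comparing underlying and surface forms, /g/ → [ɣ] is the alternation; the neighbouring /θ/ is constant.
/g/ is a stop while /θ/ is a fricative; the output [ɣ] is a fricative, matching the trigger — so the feature that spreads is manner.
Checking the remaining alternation: /g/ → [ɣ] before /ɸ/ (stop → fricative, matching a fricative) — only manner changes, and always toward the following segment.
Since the segment that changes precedes the conditioning segment, the assimilation is regressive.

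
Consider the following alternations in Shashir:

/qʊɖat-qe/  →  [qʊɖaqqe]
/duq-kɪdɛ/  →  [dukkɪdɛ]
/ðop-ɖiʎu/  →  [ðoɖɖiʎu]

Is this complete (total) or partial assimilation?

Underlying /p/ is realised as [ɖ] next to /ɖ/; /ɖ/ itself does not change.
The output [ɖ] is identical to the trigger /ɖ/ — every feature (place, manner, voicing) has been copied — so this is total assimilation.
The remaining alternations confirm this: /t/ → [q] before /q/; /q/ → [k] before /k/ — in each case the output is a copy of the following consonant.

total assimilation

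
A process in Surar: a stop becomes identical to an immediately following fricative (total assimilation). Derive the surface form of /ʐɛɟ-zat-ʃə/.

/ɟ/ is the segment targeted by the rule; it sits immediately before /z/, so it assimilates completely and surfaces as [z].
At the second juncture, /t/ likewise becomes [ʃ] adjacent to /ʃ/.

[ʐɛzzaʃʃə]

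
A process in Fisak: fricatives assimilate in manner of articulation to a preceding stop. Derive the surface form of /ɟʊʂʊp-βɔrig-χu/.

[ɟʊʂʊpbɔrigqu]

The rule targets /β/ (voiced bilabial fricative), which sits after the trigger /p/ (stop).
Changing only its manner to stop gives [b] — the voiced bilabial stop.
At the second juncture, /χ/ likewise becomes [q] adjacent to /g/.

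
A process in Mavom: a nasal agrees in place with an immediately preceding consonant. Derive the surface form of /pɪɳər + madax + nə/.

[pɪɳərnadaxŋə]

The rule targets /m/ (voiced bilabial nasal), which sits after the trigger /r/ (alveolar).
Changing only its place to alveolar gives [n] — the voiced alveolar nasal.
The same rule applies at the second boundary: /n/ → [ŋ] next to /x/.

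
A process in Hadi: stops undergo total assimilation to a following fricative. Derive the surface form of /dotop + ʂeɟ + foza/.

[dotoʂʂeffoza]

/p/ is the segment targeted by the rule; it sits immediately before /ʂ/, so it assimilates completely and surfaces as [ʂ].
The same rule applies at the second boundary: /ɟ/ → [f] next to /f/.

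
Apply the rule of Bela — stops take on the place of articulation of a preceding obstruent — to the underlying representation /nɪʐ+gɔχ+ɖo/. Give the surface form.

The rule targets /g/ (voiced velar stop), which sits after the trigger /ʐ/ (retroflex).
A voiced retroflex stop is [ɖ], so the surface segment is [ɖ].
The same rule applies at the second boundary: /ɖ/ → [ɢ] next to /χ/.

[nɪʐɖɔχɢo]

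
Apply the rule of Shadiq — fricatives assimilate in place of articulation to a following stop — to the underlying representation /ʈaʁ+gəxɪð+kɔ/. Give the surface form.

The rule targets /ʁ/ (voiced uvular fricative), which sits before the trigger /g/ (velar).
Changing only its place to velar gives [ɣ] — the voiced velar fricative.
At the second juncture, /ð/ likewise becomes [ɣ] adjacent to /k/.

[ʈaɣgəxɪɣkɔ]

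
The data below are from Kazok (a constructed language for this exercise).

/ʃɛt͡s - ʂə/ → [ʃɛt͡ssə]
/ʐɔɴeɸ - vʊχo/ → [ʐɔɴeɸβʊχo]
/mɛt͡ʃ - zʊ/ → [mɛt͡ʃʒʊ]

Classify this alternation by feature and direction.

progressive place assimilation

Comparing underlying and surface forms, /ʂ/ → [s] is the alternation; the neighbouring /t͡s/ is constant.
The change retroflex → alveolar matches the place of the preceding /t͡s/, identifying this as place assimilation.
Manner and voice are unchanged, so the assimilation is partial, not total.
The same holds elsewhere in the data: /v/ → [β] after /ɸ/ (labiodental → bilabial, matching bilabial); /z/ → [ʒ] after /t͡ʃ/ (alveolar → postalveolar, matching postalveolar) — only place changes, and always toward the preceding segment.
The trigger is the preceding segment, so the direction is progressive (perseverative).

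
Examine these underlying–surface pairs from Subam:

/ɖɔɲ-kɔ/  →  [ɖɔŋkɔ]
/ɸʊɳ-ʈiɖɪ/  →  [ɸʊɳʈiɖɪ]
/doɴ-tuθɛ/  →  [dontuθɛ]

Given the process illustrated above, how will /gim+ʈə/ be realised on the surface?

[giɳʈə]

The data show regressive place assimilation: /ɲ/ → [ŋ] before /k/; /ɴ/ → [n] before /t/. In each pair only place changes, matching the following consonant, while manner and voice stay constant.
Nothing changes in [ɸʊɳʈiɖɪ]: there the adjacent consonants already agree in place (/ɳ/ and /ʈ/ are both retroflex), so this form is consistent with the same rule.
/m/ is a voiced bilabial nasal. The following trigger /ʈ/ is retroflex, so /m/ must become retroflex as well.
Changing only its place to retroflex gives [ɳ] — the voiced retroflex nasal.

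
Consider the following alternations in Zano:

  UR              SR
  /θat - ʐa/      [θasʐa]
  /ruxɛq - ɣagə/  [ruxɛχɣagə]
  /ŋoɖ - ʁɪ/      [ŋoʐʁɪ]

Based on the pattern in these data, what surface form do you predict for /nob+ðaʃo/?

[noβðaʃo]

The data show regressive manner assimilation: /t/ → [s] before /ʐ/; /q/ → [χ] before /ɣ/; /ɖ/ → [ʐ] before /ʁ/. In each pair only manner changes, matching the following consonant, while place and voice stay constant.
The rule targets /b/ (voiced bilabial stop), which sits before the trigger /ð/ (fricative).
A voiced bilabial fricative is [β], so the surface segment is [β].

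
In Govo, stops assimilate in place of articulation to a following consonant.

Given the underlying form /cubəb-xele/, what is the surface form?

The rule targets /b/ (voiced bilabial stop), which sits before the trigger /x/ (velar).
Changing only its place to velar gives [g] — the voiced velar stop.

[cubəgxele]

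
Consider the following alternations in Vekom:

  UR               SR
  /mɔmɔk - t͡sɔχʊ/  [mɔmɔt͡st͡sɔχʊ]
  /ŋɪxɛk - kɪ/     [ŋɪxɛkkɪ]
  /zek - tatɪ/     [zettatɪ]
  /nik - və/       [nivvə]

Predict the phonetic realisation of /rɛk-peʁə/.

The data show regressive total assimilation (/k/ → [t͡s] before /t͡s/; /k/ → [t] before /t/; /k/ → [v] before /v/): in every case the target segment becomes identical to its following neighbour, copying more than a single feature.
In [ŋɪxɛkkɪ] the two consonants at the boundary are already identical (/k/ + /k/), so the rule applies vacuously and nothing changes.
/k/ is the segment targeted by the rule; it sits immediately before /p/, so it assimilates completely and surfaces as [p].

[rɛppeʁə]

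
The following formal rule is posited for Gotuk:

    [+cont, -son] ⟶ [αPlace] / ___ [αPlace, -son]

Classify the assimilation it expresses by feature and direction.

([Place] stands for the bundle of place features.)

regressive place assimilation

The rule copies the place features (abbreviated [Place]) from the environment onto the target, so the assimilating feature is place.
The conditioning segment sits to the right of the focus bar, meaning the trigger follows the segment that changes — regressive assimilation.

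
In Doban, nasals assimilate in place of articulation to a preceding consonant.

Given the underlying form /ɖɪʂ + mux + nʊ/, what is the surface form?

[ɖɪʂɳuxŋʊ]

The rule targets /m/ (voiced bilabial nasal), which sits after the trigger /ʂ/ (retroflex).
A voiced retroflex nasal is [ɳ], so the surface segment is [ɳ].
At the second juncture, /n/ likewise becomes [ŋ] adjacent to /x/.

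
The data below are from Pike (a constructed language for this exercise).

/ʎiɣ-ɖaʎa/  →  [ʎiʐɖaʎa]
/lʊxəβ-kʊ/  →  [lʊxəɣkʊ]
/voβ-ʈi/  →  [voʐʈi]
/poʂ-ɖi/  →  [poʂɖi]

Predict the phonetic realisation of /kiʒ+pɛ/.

[kiβpɛ]

The data show regressive place assimilation: /ɣ/ → [ʐ] before /ɖ/; /β/ → [ɣ] before /k/; /β/ → [ʐ] before /ʈ/. In each pair only place changes, matching the following consonant, while manner and voice stay constant.
Nothing changes in [poʂɖi]: there the adjacent consonants already agree in place (/ʂ/ and /ɖ/ are both retroflex), so this form is consistent with the same rule.
/ʒ/ is a voiced postalveolar fricative. The following trigger /p/ is bilabial, so /ʒ/ must become bilabial as well.
Changing only its place to bilabial gives [β] — the voiced bilabial fricative.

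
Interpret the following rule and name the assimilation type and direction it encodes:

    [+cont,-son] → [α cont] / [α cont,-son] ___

The shared variable α links the value of [cont] on the target to that of the neighbouring obstruent. [cont] distinguishes stops from fricatives — a manner-of-articulation feature — so this is manner assimilation.
Since the environment is written before the underscore, the trigger precedes the target; the direction is progressive.

progressive manner assimilation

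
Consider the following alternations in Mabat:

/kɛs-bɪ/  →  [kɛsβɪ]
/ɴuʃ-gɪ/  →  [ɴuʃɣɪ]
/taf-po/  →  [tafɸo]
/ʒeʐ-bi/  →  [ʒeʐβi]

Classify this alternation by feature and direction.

Underlying /b/ is realised as [β] next to /s/; /s/ itself does not change.
The change stop → fricative matches the manner of the preceding /s/, identifying this as manner assimilation.
Place and voice are unchanged, so the assimilation is partial, not total.
The same holds elsewhere in the data: /g/ → [ɣ] after /ʃ/ (stop → fricative, matching a fricative); /p/ → [ɸ] after /f/ (stop → fricative, matching a fricative); /b/ → [β] after /ʐ/ (stop → fricative, matching a fricative) — only manner changes, and always toward the preceding segment.
The trigger is the preceding segment, so the direction is progressive (perseverative).

progressive manner assimilation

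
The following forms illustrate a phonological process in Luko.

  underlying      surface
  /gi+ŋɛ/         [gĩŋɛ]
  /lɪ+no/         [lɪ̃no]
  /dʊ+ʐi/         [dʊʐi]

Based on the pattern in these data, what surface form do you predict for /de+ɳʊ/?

The data show regressive nasality assimilation (vowel nasalisation): /i/ → [ĩ] before /ŋ/; /ɪ/ → [ɪ̃] before /n/ — a vowel is nasalised by an immediately following nasal consonant.
No change occurs in [dʊʐi] because the vowel at the boundary is adjacent to an oral consonant, not a nasal (/ʊ/ next to /ʐ/).
The vowel /e/ is adjacent to the following nasal /ɳ/, so it acquires [+nasal] and surfaces as [ẽ].

[dẽɳʊ]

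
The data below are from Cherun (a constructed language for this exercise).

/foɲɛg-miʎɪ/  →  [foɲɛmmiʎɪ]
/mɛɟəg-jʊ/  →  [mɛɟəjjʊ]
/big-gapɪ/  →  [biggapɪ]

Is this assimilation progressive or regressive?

regressive

Underlying /g/ is realised as [m] next to /m/; /m/ itself does not change.
The output [m] is identical to the trigger /m/ — every feature (place, manner, voicing) has been copied — so this is total assimilation.
The other form behaves the same way: /g/ → [j] before /j/ — in each case the output is a copy of the following consonant.
In [biggapɪ] the two consonants at the boundary are already identical (/g/ + /g/), so the rule applies vacuously and nothing changes.
The trigger is the following segment, so the direction is regressive (anticipatory).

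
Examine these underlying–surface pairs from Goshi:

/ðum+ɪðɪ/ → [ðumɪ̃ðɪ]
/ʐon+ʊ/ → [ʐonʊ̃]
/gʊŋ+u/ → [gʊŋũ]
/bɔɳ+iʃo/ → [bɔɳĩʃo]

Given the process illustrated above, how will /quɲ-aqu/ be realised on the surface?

[quɲãqu]

The data show progressive nasality assimilation (vowel nasalisation): /ɪ/ → [ɪ̃] after /m/; /ʊ/ → [ʊ̃] after /n/; /u/ → [ũ] after /ŋ/; /i/ → [ĩ] after /ɳ/ — a vowel is nasalised by an immediately preceding nasal consonant.
/a/ sits next to the nasal /ɲ/ and is therefore nasalised to [ã].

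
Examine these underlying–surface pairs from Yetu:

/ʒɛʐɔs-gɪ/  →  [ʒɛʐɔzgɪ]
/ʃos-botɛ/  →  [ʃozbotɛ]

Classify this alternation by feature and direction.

regressive voicing assimilation

The segment that alternates is /s/, which surfaces as [z] when adjacent to /g/.
The change voiceless → voiced matches the voicing of the following /g/, identifying this as voicing assimilation.
Place and manner are unchanged, so the assimilation is partial, not total.
Checking the remaining alternation: /s/ → [z] before /b/ (voiceless → voiced, matching voiced) — only voicing changes, and always toward the following segment.
The trigger is the following segment, so the direction is regressive (anticipatory).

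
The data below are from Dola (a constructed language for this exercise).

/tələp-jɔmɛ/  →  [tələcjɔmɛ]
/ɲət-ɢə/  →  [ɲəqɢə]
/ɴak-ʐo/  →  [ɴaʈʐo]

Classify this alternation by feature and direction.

Comparing underlying and surface forms, /p/ → [c] is the alternation; the neighbouring /j/ is constant.
The change bilabial → palatal matches the place of the following /j/, identifying this as place assimilation.
Manner and voice are unchanged, so the assimilation is partial, not total.
The other alternating forms pattern the same way: /t/ → [q] before /ɢ/ (alveolar → uvular, matching uvular); /k/ → [ʈ] before /ʐ/ (velar → retroflex, matching retroflex) — only place changes, and always toward the following segment.
Since the segment that changes precedes the conditioning segment, the assimilation is regressive.

regressive place assimilation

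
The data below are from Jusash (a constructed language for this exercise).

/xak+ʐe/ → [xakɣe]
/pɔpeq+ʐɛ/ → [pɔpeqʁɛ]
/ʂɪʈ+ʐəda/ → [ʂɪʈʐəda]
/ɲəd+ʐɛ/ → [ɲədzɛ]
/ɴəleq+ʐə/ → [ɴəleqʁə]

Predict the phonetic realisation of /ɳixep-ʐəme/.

[ɳixepβəme]

The data show progressive place assimilation: /ʐ/ → [ɣ] after /k/; /ʐ/ → [ʁ] after /q/; /ʐ/ → [z] after /d/. In each pair only place changes, matching the preceding consonant, while manner and voice stay constant.
Nothing changes in [ʂɪʈʐəda]: there the adjacent consonants already agree in place (/ʐ/ and /ʈ/ are both retroflex), so this form is consistent with the same rule.
/ʐ/ is a voiced retroflex fricative. The preceding trigger /p/ is bilabial, so /ʐ/ must become bilabial as well.
A voiced bilabial fricative is [β], so the surface segment is [β].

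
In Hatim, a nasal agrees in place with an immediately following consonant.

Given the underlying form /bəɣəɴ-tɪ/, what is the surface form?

[bəɣəntɪ]

The rule targets /ɴ/ (voiced uvular nasal), which sits before the trigger /t/ (alveolar).
Changing only its place to alveolar gives [n] — the voiced alveolar nasal.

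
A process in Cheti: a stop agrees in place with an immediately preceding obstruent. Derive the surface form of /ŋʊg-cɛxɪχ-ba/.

[ŋʊgkɛxɪχɢa]

The rule targets /c/ (voiceless palatal stop), which sits after the trigger /g/ (velar).
The voiceless velar stop is [k], so /c/ → [k].
At the second juncture, /b/ likewise becomes [ɢ] adjacent to /χ/.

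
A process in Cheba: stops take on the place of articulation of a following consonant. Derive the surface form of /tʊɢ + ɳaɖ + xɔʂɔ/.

[tʊɖɳagxɔʂɔ]

/ɢ/ is a voiced uvular stop. The following trigger /ɳ/ is retroflex, so /ɢ/ must become retroflex as well.
The voiced retroflex stop is [ɖ], so /ɢ/ → [ɖ].
The same rule applies at the second boundary: /ɖ/ → [g] next to /x/.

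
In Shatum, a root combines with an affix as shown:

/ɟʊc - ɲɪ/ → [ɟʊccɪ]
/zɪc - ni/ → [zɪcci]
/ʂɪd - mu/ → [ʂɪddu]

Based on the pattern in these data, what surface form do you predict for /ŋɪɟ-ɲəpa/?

[ŋɪɟɟəpa]

The data show progressive total assimilation (/ɲ/ → [c] after /c/; /n/ → [c] after /c/; /m/ → [d] after /d/): in every case the target segment becomes identical to its preceding neighbour, copying more than a single feature.
/ɲ/ is the segment targeted by the rule; it sits immediately after /ɟ/, so it assimilates completely and surfaces as [ɟ].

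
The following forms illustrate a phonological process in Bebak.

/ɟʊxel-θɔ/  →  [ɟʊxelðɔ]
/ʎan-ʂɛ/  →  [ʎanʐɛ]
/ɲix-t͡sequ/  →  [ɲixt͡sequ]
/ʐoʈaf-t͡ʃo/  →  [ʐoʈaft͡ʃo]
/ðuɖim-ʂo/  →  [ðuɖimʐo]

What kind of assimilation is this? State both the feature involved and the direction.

progressive voicing assimilation

Underlying /θ/ is realised as [ð] next to /l/; /l/ itself does not change.
The change voiceless → voiced matches the voicing of the preceding /l/, identifying this as voicing assimilation.
Place and manner are unchanged, so the assimilation is partial, not total.
The same holds elsewhere in the data: /ʂ/ → [ʐ] after /n/ (voiceless → voiced, matching voiced); /ʂ/ → [ʐ] after /m/ (voiceless → voiced, matching voiced) — only voicing changes, and always toward the preceding segment.
Nothing changes in [ɲixt͡sequ], [ʐoʈaft͡ʃo]: there the adjacent consonants already agree in voicing (/t͡s/ and /x/ are both voiceless; /t͡ʃ/ and /f/ are both voiceless), so these forms are consistent with the same rule.
The trigger is the preceding segment, so the direction is progressive (perseverative).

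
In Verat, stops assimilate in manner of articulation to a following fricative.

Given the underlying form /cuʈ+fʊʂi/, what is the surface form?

/ʈ/ is a voiceless retroflex stop. The following trigger /f/ is a fricative, so /ʈ/ must become a fricative as well.
A voiceless retroflex fricative is [ʂ], so the surface segment is [ʂ].

[cuʂfʊʂi]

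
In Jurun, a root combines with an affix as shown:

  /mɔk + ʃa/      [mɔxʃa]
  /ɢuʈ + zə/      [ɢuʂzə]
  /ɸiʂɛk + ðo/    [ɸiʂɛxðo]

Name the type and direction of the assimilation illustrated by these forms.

regressive manner assimilation

Comparing underlying and surface forms, /k/ → [x] is the alternation; the neighbouring /ʃ/ is constant.
The change stop → fricative matches the manner of the following /ʃ/, identifying this as manner assimilation.
Place and voice are unchanged, so the assimilation is partial, not total.
Checking the remaining alternations: /ʈ/ → [ʂ] before /z/ (stop → fricative, matching a fricative); /k/ → [x] before /ð/ (stop → fricative, matching a fricative) — only manner changes, and always toward the following segment.
Since the segment that changes precedes the conditioning segment, the assimilation is regressive.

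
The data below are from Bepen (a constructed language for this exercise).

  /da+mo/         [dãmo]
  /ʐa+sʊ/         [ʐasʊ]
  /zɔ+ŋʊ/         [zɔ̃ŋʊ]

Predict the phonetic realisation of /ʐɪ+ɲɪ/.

The data show regressive nasality assimilation (vowel nasalisation): /a/ → [ã] before /m/; /ɔ/ → [ɔ̃] before /ŋ/ — a vowel is nasalised by an immediately following nasal consonant.
No change occurs in [ʐasʊ] because the vowel at the boundary is adjacent to an oral consonant, not a nasal (/a/ next to /s/).
The vowel /ɪ/ is adjacent to the following nasal /ɲ/, so it acquires [+nasal] and surfaces as [ɪ̃].

[ʐɪ̃ɲɪ]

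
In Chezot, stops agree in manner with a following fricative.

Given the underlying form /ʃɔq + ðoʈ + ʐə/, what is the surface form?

/q/ is a voiceless uvular stop. The following trigger /ð/ is a fricative, so /q/ must become a fricative as well.
A voiceless uvular fricative is [χ], so the surface segment is [χ].
At the second juncture, /ʈ/ likewise becomes [ʂ] adjacent to /ʐ/.

[ʃɔχðoʂʐə]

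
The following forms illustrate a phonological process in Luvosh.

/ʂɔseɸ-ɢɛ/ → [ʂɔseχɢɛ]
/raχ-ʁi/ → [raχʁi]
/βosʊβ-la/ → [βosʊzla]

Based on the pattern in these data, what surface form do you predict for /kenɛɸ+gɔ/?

[kenɛxgɔ]

The data show regressive place assimilation: /ɸ/ → [χ] before /ɢ/; /β/ → [z] before /l/. In each pair only place changes, matching the following consonant, while manner and voice stay constant.
No alternation appears in [raχʁi]: there the adjacent consonants already agree in place (/χ/ and /ʁ/ are both uvular), so this form is consistent with the same rule.
The rule targets /ɸ/ (voiceless bilabial fricative), which sits before the trigger /g/ (velar).
The voiceless velar fricative is [x], so /ɸ/ → [x].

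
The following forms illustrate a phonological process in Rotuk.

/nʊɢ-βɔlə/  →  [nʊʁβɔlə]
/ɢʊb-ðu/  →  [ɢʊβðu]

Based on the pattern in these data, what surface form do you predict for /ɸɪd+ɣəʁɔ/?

The data show regressive manner assimilation: /ɢ/ → [ʁ] before /β/; /b/ → [β] before /ð/. In each pair only manner changes, matching the following consonant, while place and voice stay constant.
The rule targets /d/ (voiced alveolar stop), which sits before the trigger /ɣ/ (fricative).
The voiced alveolar fricative is [z], so /d/ → [z].

[ɸɪzɣəʁɔ]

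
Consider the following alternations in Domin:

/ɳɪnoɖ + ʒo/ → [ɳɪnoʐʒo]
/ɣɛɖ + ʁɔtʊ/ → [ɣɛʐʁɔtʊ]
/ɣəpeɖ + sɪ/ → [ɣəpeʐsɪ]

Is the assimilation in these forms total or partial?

The segment that alternates is /ɖ/, which surfaces as [ʐ] when adjacent to /ʒ/.
/ɖ/ is a stop while /ʒ/ is a fricative; the output [ʐ] is a fricative, matching the trigger — so the feature that spreads is manner.
Place and voice are unchanged, so the assimilation is partial, not total.
The same holds elsewhere in the data: /ɖ/ → [ʐ] before /ʁ/ (stop → fricative, matching a fricative); /ɖ/ → [ʐ] before /s/ (stop → fricative, matching a fricative) — only manner changes, and always toward the following segment.

partial assimilation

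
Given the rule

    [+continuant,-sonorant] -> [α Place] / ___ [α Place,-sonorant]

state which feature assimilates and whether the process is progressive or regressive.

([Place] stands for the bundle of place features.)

The rule copies the place features (abbreviated [Place]) from the environment onto the target, so the assimilating feature is place.
Since the environment is written after the underscore, the trigger follows the target; the direction is regressive.

regressive place assimilation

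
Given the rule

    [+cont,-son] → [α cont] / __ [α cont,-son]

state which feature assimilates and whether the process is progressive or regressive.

The shared variable α links the value of [cont] on the target to that of the neighbouring obstruent. [cont] distinguishes stops from fricatives — a manner-of-articulation feature — so this is manner assimilation.
The conditioning segment sits to the right of the focus bar, meaning the trigger follows the segment that changes — regressive assimilation.

regressive manner assimilation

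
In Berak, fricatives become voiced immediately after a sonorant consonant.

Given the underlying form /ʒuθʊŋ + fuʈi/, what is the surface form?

[ʒuθʊŋvuʈi]

/f/ is a voiceless labiodental fricative. The preceding trigger /ŋ/ is voiced, so /f/ must become voiced as well.
A voiced labiodental fricative is [v], so the surface segment is [v].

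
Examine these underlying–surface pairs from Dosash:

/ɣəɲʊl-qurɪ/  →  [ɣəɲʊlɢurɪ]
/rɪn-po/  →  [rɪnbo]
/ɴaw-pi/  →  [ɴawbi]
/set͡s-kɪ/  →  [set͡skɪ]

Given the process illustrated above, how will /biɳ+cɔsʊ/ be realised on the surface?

The data show progressive voicing assimilation: /q/ → [ɢ] after /l/; /p/ → [b] after /n/; /p/ → [b] after /w/. In each pair only voicing changes, matching the preceding consonant, while place and manner stay constant.
Nothing changes in [set͡skɪ]: there the adjacent consonants already agree in voicing (/k/ and /t͡s/ are both voiceless), so this form is consistent with the same rule.
/c/ is a voiceless palatal stop. The preceding trigger /ɳ/ is voiced, so /c/ must become voiced as well.
Changing only its voicing to voiced gives [ɟ] — the voiced palatal stop.

[biɳɟɔsʊ]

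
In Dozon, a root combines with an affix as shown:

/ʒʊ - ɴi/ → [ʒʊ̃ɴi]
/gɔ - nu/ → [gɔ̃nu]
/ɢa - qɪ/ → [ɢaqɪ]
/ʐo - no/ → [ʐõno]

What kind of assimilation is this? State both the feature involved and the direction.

regressive nasality assimilation (vowel nasalisation)

The vowel /ʊ/ surfaces as nasalised [ʊ̃] next to the following nasal /ɴ/ — it has acquired the [+nasal] feature of its neighbour.
The other forms show the same pattern: /ɔ/ → [ɔ̃] before /n/; /o/ → [õ] before /n/ — each time a vowel is nasalised next to a following nasal.
No change occurs in [ɢaqɪ] because the vowel at the boundary is adjacent to an oral consonant, not a nasal (/a/ next to /q/).
Because the conditioning nasal is to the right of the vowel that changes, the process is regressive (anticipatory).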